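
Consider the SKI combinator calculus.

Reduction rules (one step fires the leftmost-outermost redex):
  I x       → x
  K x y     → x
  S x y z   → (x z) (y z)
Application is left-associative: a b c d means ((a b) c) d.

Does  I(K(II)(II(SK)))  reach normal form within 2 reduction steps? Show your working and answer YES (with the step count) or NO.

Answer: NO — after 2 steps the term is II, not yet normal

Derivation:
  start: I(K(II)(II(SK)))
  →1  K(II)(II(SK))
  →2  II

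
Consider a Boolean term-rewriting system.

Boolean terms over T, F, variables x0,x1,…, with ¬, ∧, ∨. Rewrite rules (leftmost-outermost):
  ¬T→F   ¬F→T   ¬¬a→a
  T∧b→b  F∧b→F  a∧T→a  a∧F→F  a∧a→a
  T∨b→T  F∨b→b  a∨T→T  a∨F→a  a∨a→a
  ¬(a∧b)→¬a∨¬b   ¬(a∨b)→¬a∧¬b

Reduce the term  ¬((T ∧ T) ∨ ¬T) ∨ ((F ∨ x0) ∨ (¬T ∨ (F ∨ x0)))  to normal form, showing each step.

Answer: normal form = x0  (in 11 steps)

Working:
  start: ¬((T ∧ T) ∨ ¬T) ∨ ((F ∨ x0) ∨ (¬T ∨ (F ∨ x0)))
  →1  (¬(T ∧ T) ∧ ¬¬T) ∨ ((F ∨ x0) ∨ (¬T ∨ (F ∨ x0)))
  →2  ((¬T ∨ ¬T) ∧ ¬¬T) ∨ ((F ∨ x0) ∨ (¬T ∨ (F ∨ x0)))
  →3  (¬T ∧ ¬¬T) ∨ ((F ∨ x0) ∨ (¬T ∨ (F ∨ x0)))
  →4  (F ∧ ¬¬T) ∨ ((F ∨ x0) ∨ (¬T ∨ (F ∨ x0)))
  →5  F ∨ ((F ∨ x0) ∨ (¬T ∨ (F ∨ x0)))
  →6  (F ∨ x0) ∨ (¬T ∨ (F ∨ x0))
  →7  x0 ∨ (¬T ∨ (F ∨ x0))
  →8  x0 ∨ (F ∨ (F ∨ x0))
  →9  x0 ∨ (F ∨ x0)
  →10  x0 ∨ x0
  →11  x0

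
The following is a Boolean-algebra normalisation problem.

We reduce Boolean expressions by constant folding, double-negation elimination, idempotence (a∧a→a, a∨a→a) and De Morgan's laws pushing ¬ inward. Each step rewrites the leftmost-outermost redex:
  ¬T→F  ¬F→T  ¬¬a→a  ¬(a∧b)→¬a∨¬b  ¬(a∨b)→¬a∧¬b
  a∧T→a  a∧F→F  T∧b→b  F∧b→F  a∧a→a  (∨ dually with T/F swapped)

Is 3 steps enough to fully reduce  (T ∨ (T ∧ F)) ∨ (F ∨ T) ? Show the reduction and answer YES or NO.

Answer: YES — reaches normal form T in 2 ≤ 3 steps

Reduction:
  start: (T ∨ (T ∧ F)) ∨ (F ∨ T)
  step 1: T ∨ (F ∨ T)
  step 2: T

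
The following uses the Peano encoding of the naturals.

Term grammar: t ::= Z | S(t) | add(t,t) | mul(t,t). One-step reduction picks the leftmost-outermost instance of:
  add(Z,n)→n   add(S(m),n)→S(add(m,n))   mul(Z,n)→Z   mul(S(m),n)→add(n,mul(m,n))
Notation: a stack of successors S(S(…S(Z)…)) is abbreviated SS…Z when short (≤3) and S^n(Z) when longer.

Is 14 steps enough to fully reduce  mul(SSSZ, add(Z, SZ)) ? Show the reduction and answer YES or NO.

  start: mul(SSSZ, add(Z, SZ))
  step 1: add(add(Z, SZ), mul(SSZ, add(Z, SZ)))
  step 2: add(SZ, mul(SSZ, add(Z, SZ)))
  step 3: S(add(Z, mul(SSZ, add(Z, SZ))))
  step 4: S(mul(SSZ, add(Z, SZ)))
  step 5: S(add(add(Z, SZ), mul(SZ, add(Z, SZ))))
  step 6: S(add(SZ, mul(SZ, add(Z, SZ))))
  step 7: S(S(add(Z, mul(SZ, add(Z, SZ)))))
  step 8: S(S(mul(SZ, add(Z, SZ))))
  step 9: S(S(add(add(Z, SZ), mul(Z, add(Z, SZ)))))
  step 10: S(S(add(SZ, mul(Z, add(Z, SZ)))))
  step 11: S(S(S(add(Z, mul(Z, add(Z, SZ))))))
  step 12: S(S(S(mul(Z, add(Z, SZ)))))
  step 13: SSSZ

Answer: YES — reaches normal form SSSZ in 13 ≤ 14 steps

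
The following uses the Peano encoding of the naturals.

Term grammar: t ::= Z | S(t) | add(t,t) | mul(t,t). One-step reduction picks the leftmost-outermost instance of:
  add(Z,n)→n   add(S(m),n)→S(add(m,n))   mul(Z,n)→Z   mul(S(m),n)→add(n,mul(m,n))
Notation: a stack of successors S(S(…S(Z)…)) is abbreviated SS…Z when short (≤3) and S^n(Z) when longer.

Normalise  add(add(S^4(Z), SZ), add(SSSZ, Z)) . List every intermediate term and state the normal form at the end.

  start: add(add(S^4(Z), SZ), add(SSSZ, Z))
  →1  add(S(add(SSSZ, SZ)), add(SSSZ, Z))
  →2  S(add(add(SSSZ, SZ), add(SSSZ, Z)))
  →3  S(add(S(add(SSZ, SZ)), add(SSSZ, Z)))
  →4  S(S(add(add(SSZ, SZ), add(SSSZ, Z))))
  →5  S(S(add(S(add(SZ, SZ)), add(SSSZ, Z))))
  →6  S(S(S(add(add(SZ, SZ), add(SSSZ, Z)))))
  →7  S(S(S(add(S(add(Z, SZ)), add(SSSZ, Z)))))
  →8  S(S(S(S(add(add(Z, SZ), add(SSSZ, Z))))))
  →9  S(S(S(S(add(SZ, add(SSSZ, Z))))))
  →10  S(S(S(S(S(add(Z, add(SSSZ, Z)))))))
  →11  S(S(S(S(S(add(SSSZ, Z))))))
  →12  S(S(S(S(S(S(add(SSZ, Z)))))))
  →13  S(S(S(S(S(S(S(add(SZ, Z))))))))
  →14  S(S(S(S(S(S(S(S(add(Z, Z)))))))))
  →15  S^8(Z)

Answer: normal form = S^8(Z)  (in 15 steps)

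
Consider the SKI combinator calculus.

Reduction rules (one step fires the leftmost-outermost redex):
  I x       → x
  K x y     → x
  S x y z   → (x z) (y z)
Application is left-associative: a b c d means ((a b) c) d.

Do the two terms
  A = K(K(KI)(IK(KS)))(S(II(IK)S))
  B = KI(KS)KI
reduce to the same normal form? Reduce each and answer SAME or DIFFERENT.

Answer: SAME — A ⇓ KI, B ⇓ KI

Working:
Term A:
  start: K(K(KI)(IK(KS)))(S(II(IK)S))
  [1] K(KI)(IK(KS))
  [2] KI

Term B:
  start: KI(KS)KI
  [1] IKI
  [2] KI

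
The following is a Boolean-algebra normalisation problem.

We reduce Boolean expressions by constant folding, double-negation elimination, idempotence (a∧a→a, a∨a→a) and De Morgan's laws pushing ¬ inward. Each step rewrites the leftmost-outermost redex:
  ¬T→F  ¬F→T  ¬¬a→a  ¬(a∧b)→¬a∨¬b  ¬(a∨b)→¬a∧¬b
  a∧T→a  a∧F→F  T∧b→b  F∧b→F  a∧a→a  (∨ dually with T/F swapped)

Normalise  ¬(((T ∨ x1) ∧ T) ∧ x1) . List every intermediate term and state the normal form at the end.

  start: ¬(((T ∨ x1) ∧ T) ∧ x1)
  [1] ¬((T ∨ x1) ∧ T) ∨ ¬x1
  [2] (¬(T ∨ x1) ∨ ¬T) ∨ ¬x1
  [3] ((¬T ∧ ¬x1) ∨ ¬T) ∨ ¬x1
  [4] ((F ∧ ¬x1) ∨ ¬T) ∨ ¬x1
  [5] (F ∨ ¬T) ∨ ¬x1
  [6] ¬T ∨ ¬x1
  [7] F ∨ ¬x1
  [8] ¬x1

Answer: normal form = ¬x1  (in 8 steps)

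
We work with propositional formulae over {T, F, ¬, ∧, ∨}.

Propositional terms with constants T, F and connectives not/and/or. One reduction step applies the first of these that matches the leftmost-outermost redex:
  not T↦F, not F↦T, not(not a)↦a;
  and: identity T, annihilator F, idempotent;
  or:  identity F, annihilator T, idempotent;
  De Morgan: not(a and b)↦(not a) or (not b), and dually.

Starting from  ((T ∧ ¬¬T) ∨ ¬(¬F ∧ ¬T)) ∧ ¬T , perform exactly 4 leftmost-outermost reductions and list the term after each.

Answer: after 4 steps: ¬T

Derivation:
  start: ((T ∧ ¬¬T) ∨ ¬(¬F ∧ ¬T)) ∧ ¬T
  →1  (¬¬T ∨ ¬(¬F ∧ ¬T)) ∧ ¬T
  →2  (T ∨ ¬(¬F ∧ ¬T)) ∧ ¬T
  →3  T ∧ ¬T
  →4  ¬T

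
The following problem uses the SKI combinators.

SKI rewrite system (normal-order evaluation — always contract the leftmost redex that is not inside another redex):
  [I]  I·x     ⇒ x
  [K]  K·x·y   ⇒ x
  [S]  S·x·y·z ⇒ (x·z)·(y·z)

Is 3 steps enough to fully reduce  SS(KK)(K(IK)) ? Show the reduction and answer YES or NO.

  start: SS(KK)(K(IK))
  [1] S(K(IK))(KK(K(IK)))
  [2] S(KK)(KK(K(IK)))
  [3] S(KK)K

Answer: YES — reaches normal form S(KK)K in 3 ≤ 3 steps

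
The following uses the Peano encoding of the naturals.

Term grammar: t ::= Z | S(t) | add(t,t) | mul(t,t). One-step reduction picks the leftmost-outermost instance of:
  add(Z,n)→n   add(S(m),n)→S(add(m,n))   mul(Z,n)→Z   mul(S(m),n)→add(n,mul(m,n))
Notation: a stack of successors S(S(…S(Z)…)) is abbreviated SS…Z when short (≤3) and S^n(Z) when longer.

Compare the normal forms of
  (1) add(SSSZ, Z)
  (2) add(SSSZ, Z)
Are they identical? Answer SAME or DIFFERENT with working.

Answer: SAME — A ⇓ SSSZ, B ⇓ SSSZ

Derivation:
Term A:
  start: add(SSSZ, Z)
  step 1: S(add(SSZ, Z))
  step 2: S(S(add(SZ, Z)))
  step 3: S(S(S(add(Z, Z))))
  step 4: SSSZ

Term B:
  start: add(SSSZ, Z)
  step 1: S(add(SSZ, Z))
  step 2: S(S(add(SZ, Z)))
  step 3: S(S(S(add(Z, Z))))
  step 4: SSSZ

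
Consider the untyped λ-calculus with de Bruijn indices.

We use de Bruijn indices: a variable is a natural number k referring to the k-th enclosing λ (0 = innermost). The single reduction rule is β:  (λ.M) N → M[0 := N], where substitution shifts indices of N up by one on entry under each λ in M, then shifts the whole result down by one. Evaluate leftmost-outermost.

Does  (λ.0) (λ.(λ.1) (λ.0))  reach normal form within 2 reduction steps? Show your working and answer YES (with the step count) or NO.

  start: (λ.0) (λ.(λ.1) (λ.0))
  step 1: λ.(λ.1) (λ.0)
  step 2: λ.0

Answer: YES — reaches normal form λ.0 in 2 ≤ 2 steps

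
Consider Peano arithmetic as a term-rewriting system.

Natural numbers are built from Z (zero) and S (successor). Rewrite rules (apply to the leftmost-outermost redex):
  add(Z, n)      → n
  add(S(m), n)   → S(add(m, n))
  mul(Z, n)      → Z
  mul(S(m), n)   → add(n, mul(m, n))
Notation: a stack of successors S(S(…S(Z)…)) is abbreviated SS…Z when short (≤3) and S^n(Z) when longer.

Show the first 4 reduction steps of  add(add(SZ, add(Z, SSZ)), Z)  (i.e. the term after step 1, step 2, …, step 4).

  start: add(add(SZ, add(Z, SSZ)), Z)
  [1] add(S(add(Z, add(Z, SSZ))), Z)
  [2] S(add(add(Z, add(Z, SSZ)), Z))
  [3] S(add(add(Z, SSZ), Z))
  [4] S(add(SSZ, Z))

Answer: after 4 steps: S(add(SSZ, Z))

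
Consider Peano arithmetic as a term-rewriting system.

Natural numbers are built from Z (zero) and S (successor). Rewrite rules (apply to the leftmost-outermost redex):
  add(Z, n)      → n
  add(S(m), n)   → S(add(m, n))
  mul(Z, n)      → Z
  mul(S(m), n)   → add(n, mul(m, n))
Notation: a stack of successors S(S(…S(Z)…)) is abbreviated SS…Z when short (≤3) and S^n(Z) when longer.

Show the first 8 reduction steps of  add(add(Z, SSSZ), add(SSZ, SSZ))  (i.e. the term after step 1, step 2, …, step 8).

  start: add(add(Z, SSSZ), add(SSZ, SSZ))
  step 1: add(SSSZ, add(SSZ, SSZ))
  step 2: S(add(SSZ, add(SSZ, SSZ)))
  step 3: S(S(add(SZ, add(SSZ, SSZ))))
  step 4: S(S(S(add(Z, add(SSZ, SSZ)))))
  step 5: S(S(S(add(SSZ, SSZ))))
  step 6: S(S(S(S(add(SZ, SSZ)))))
  step 7: S(S(S(S(S(add(Z, SSZ))))))
  step 8: S^7(Z)

Answer: after 8 steps: S^7(Z)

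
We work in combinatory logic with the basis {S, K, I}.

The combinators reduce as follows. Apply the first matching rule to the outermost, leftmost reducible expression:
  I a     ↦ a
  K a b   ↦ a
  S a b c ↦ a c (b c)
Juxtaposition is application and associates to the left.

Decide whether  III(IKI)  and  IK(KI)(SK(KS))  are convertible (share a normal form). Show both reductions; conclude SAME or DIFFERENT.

Answer: SAME — A ⇓ KI, B ⇓ KI

Reduction:
Term A:
  start: III(IKI)
  →1  II(IKI)
  →2  I(IKI)
  →3  IKI
  →4  KI

Term B:
  start: IK(KI)(SK(KS))
  →1  K(KI)(SK(KS))
  →2  KI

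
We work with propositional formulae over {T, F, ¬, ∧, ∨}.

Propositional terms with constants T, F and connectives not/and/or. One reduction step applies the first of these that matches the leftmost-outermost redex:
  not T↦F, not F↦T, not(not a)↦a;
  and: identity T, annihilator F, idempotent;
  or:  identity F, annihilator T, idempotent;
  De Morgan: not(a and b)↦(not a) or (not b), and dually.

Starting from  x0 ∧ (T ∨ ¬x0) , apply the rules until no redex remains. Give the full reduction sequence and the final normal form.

  start: x0 ∧ (T ∨ ¬x0)
  [1] x0 ∧ T
  [2] x0

Answer: normal form = x0  (in 2 steps)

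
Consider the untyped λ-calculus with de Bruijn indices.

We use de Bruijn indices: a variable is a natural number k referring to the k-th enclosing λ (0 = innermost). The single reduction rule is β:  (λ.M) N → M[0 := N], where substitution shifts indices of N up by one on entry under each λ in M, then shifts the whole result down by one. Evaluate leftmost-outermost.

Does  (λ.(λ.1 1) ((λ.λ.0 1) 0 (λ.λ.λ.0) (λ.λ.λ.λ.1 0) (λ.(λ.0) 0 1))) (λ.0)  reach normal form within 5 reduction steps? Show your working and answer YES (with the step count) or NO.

Answer: YES — reaches normal form λ.0 in 3 ≤ 5 steps

Derivation:
  start: (λ.(λ.1 1) ((λ.λ.0 1) 0 (λ.λ.λ.0) (λ.λ.λ.λ.1 0) (λ.(λ.0) 0 1))) (λ.0)
  [1] (λ.(λ.0) (λ.0)) ((λ.λ.0 1) (λ.0) (λ.λ.λ.0) (λ.λ.λ.λ.1 0) (λ.(λ.0) 0 (λ.0)))
  [2] (λ.0) (λ.0)
  [3] λ.0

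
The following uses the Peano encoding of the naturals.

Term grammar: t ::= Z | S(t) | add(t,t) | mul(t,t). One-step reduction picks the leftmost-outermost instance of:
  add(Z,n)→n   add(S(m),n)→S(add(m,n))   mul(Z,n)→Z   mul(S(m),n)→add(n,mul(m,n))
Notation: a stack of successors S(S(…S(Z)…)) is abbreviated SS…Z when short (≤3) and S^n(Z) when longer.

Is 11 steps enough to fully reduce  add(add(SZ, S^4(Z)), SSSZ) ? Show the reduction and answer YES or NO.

  start: add(add(SZ, S^4(Z)), SSSZ)
  [1] add(S(add(Z, S^4(Z))), SSSZ)
  [2] S(add(add(Z, S^4(Z)), SSSZ))
  [3] S(add(S^4(Z), SSSZ))
  [4] S(S(add(SSSZ, SSSZ)))
  [5] S(S(S(add(SSZ, SSSZ))))
  [6] S(S(S(S(add(SZ, SSSZ)))))
  [7] S(S(S(S(S(add(Z, SSSZ))))))
  [8] S^8(Z)

Answer: YES — reaches normal form S^8(Z) in 8 ≤ 11 steps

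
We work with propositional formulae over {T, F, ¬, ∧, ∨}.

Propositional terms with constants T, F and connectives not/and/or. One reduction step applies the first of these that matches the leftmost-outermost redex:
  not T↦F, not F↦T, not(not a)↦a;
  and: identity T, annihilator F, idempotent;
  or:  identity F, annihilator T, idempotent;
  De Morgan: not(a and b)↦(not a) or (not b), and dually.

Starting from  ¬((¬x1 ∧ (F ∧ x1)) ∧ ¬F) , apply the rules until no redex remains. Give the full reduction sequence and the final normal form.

  start: ¬((¬x1 ∧ (F ∧ x1)) ∧ ¬F)
  step 1: ¬(¬x1 ∧ (F ∧ x1)) ∨ ¬¬F
  step 2: (¬¬x1 ∨ ¬(F ∧ x1)) ∨ ¬¬F
  step 3: (x1 ∨ ¬(F ∧ x1)) ∨ ¬¬F
  step 4: (x1 ∨ (¬F ∨ ¬x1)) ∨ ¬¬F
  step 5: (x1 ∨ (T ∨ ¬x1)) ∨ ¬¬F
  step 6: (x1 ∨ T) ∨ ¬¬F
  step 7: T ∨ ¬¬F
  step 8: T

Answer: normal form = T  (in 8 steps)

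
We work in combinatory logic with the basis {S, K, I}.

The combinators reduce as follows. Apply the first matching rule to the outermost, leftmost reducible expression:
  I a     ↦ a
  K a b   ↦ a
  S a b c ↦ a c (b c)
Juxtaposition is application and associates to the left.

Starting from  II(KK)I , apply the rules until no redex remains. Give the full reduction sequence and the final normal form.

  start: II(KK)I
  step 1: I(KK)I
  step 2: KKI
  step 3: K

Answer: normal form = K  (in 3 steps)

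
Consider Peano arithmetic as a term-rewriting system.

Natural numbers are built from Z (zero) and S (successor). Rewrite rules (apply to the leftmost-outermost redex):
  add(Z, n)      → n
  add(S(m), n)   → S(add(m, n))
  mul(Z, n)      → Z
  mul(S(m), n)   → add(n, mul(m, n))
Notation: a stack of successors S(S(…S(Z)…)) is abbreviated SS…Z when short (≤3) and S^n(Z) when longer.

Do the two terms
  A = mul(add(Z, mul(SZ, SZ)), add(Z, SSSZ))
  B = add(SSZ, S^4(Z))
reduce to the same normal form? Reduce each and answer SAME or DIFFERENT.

Answer: DIFFERENT — A ⇓ SSSZ, B ⇓ S^6(Z)

Working:
Term A:
  start: mul(add(Z, mul(SZ, SZ)), add(Z, SSSZ))
  →1  mul(mul(SZ, SZ), add(Z, SSSZ))
  →2  mul(add(SZ, mul(Z, SZ)), add(Z, SSSZ))
  →3  mul(S(add(Z, mul(Z, SZ))), add(Z, SSSZ))
  →4  add(add(Z, SSSZ), mul(add(Z, mul(Z, SZ)), add(Z, SSSZ)))
  →5  add(SSSZ, mul(add(Z, mul(Z, SZ)), add(Z, SSSZ)))
  →6  S(add(SSZ, mul(add(Z, mul(Z, SZ)), add(Z, SSSZ))))
  →7  S(S(add(SZ, mul(add(Z, mul(Z, SZ)), add(Z, SSSZ)))))
  →8  S(S(S(add(Z, mul(add(Z, mul(Z, SZ)), add(Z, SSSZ))))))
  →9  S(S(S(mul(add(Z, mul(Z, SZ)), add(Z, SSSZ)))))
  →10  S(S(S(mul(mul(Z, SZ), add(Z, SSSZ)))))
  →11  S(S(S(mul(Z, add(Z, SSSZ)))))
  →12  SSSZ

Term B:
  start: add(SSZ, S^4(Z))
  →1  S(add(SZ, S^4(Z)))
  →2  S(S(add(Z, S^4(Z))))
  →3  S^6(Z)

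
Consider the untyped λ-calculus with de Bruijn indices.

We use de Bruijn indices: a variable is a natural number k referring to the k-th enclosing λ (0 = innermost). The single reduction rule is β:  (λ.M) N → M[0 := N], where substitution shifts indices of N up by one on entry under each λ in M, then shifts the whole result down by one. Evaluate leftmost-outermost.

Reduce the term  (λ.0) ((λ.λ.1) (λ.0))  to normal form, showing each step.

  start: (λ.0) ((λ.λ.1) (λ.0))
  [1] (λ.λ.1) (λ.0)
  [2] λ.λ.0

Answer: normal form = λ.λ.0  (in 2 steps)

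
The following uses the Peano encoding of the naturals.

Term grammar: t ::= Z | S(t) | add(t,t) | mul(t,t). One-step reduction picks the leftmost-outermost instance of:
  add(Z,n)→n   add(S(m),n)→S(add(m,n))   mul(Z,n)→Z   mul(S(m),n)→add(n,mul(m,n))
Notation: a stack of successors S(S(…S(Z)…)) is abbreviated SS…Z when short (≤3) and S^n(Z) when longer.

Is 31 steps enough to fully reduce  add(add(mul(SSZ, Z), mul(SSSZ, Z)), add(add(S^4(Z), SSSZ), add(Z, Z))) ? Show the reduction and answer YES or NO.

  start: add(add(mul(SSZ, Z), mul(SSSZ, Z)), add(add(S^4(Z), SSSZ), add(Z, Z)))
  step 1: add(add(add(Z, mul(SZ, Z)), mul(SSSZ, Z)), add(add(S^4(Z), SSSZ), add(Z, Z)))
  step 2: add(add(mul(SZ, Z), mul(SSSZ, Z)), add(add(S^4(Z), SSSZ), add(Z, Z)))
  step 3: add(add(add(Z, mul(Z, Z)), mul(SSSZ, Z)), add(add(S^4(Z), SSSZ), add(Z, Z)))
  step 4: add(add(mul(Z, Z), mul(SSSZ, Z)), add(add(S^4(Z), SSSZ), add(Z, Z)))
  step 5: add(add(Z, mul(SSSZ, Z)), add(add(S^4(Z), SSSZ), add(Z, Z)))
  step 6: add(mul(SSSZ, Z), add(add(S^4(Z), SSSZ), add(Z, Z)))
  step 7: add(add(Z, mul(SSZ, Z)), add(add(S^4(Z), SSSZ), add(Z, Z)))
  step 8: add(mul(SSZ, Z), add(add(S^4(Z), SSSZ), add(Z, Z)))
  step 9: add(add(Z, mul(SZ, Z)), add(add(S^4(Z), SSSZ), add(Z, Z)))
  step 10: add(mul(SZ, Z), add(add(S^4(Z), SSSZ), add(Z, Z)))
  step 11: add(add(Z, mul(Z, Z)), add(add(S^4(Z), SSSZ), add(Z, Z)))
  step 12: add(mul(Z, Z), add(add(S^4(Z), SSSZ), add(Z, Z)))
  step 13: add(Z, add(add(S^4(Z), SSSZ), add(Z, Z)))
  step 14: add(add(S^4(Z), SSSZ), add(Z, Z))
  step 15: add(S(add(SSSZ, SSSZ)), add(Z, Z))
  step 16: S(add(add(SSSZ, SSSZ), add(Z, Z)))
  step 17: S(add(S(add(SSZ, SSSZ)), add(Z, Z)))
  step 18: S(S(add(add(SSZ, SSSZ), add(Z, Z))))
  step 19: S(S(add(S(add(SZ, SSSZ)), add(Z, Z))))
  step 20: S(S(S(add(add(SZ, SSSZ), add(Z, Z)))))
  step 21: S(S(S(add(S(add(Z, SSSZ)), add(Z, Z)))))
  step 22: S(S(S(S(add(add(Z, SSSZ), add(Z, Z))))))
  step 23: S(S(S(S(add(SSSZ, add(Z, Z))))))
  step 24: S(S(S(S(S(add(SSZ, add(Z, Z)))))))
  step 25: S(S(S(S(S(S(add(SZ, add(Z, Z))))))))
  step 26: S(S(S(S(S(S(S(add(Z, add(Z, Z)))))))))
  step 27: S(S(S(S(S(S(S(add(Z, Z))))))))
  step 28: S^7(Z)

Answer: YES — reaches normal form S^7(Z) in 28 ≤ 31 steps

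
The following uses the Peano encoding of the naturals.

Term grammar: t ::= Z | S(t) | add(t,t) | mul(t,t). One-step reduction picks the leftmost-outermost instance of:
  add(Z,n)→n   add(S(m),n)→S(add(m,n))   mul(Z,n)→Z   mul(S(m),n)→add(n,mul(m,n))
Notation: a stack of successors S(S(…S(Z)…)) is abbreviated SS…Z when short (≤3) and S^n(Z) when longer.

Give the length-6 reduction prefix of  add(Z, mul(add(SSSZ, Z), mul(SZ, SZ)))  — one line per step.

  start: add(Z, mul(add(SSSZ, Z), mul(SZ, SZ)))
  step 1: mul(add(SSSZ, Z), mul(SZ, SZ))
  step 2: mul(S(add(SSZ, Z)), mul(SZ, SZ))
  step 3: add(mul(SZ, SZ), mul(add(SSZ, Z), mul(SZ, SZ)))
  step 4: add(add(SZ, mul(Z, SZ)), mul(add(SSZ, Z), mul(SZ, SZ)))
  step 5: add(S(add(Z, mul(Z, SZ))), mul(add(SSZ, Z), mul(SZ, SZ)))
  step 6: S(add(add(Z, mul(Z, SZ)), mul(add(SSZ, Z), mul(SZ, SZ))))

Answer: after 6 steps: S(add(add(Z, mul(Z, SZ)), mul(add(SSZ, Z), mul(SZ, SZ))))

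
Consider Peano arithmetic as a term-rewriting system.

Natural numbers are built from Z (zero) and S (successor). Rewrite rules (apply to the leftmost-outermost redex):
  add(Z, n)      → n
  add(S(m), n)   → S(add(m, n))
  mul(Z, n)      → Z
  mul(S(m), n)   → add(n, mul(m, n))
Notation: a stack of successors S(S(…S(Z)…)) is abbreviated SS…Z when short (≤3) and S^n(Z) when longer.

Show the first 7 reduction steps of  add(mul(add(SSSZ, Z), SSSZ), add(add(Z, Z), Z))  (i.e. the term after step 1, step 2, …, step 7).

Answer: after 7 steps: S(S(add(S(add(Z, mul(add(SSZ, Z), SSSZ))), add(add(Z, Z), Z))))

Working:
  start: add(mul(add(SSSZ, Z), SSSZ), add(add(Z, Z), Z))
  →1  add(mul(S(add(SSZ, Z)), SSSZ), add(add(Z, Z), Z))
  →2  add(add(SSSZ, mul(add(SSZ, Z), SSSZ)), add(add(Z, Z), Z))
  →3  add(S(add(SSZ, mul(add(SSZ, Z), SSSZ))), add(add(Z, Z), Z))
  →4  S(add(add(SSZ, mul(add(SSZ, Z), SSSZ)), add(add(Z, Z), Z)))
  →5  S(add(S(add(SZ, mul(add(SSZ, Z), SSSZ))), add(add(Z, Z), Z)))
  →6  S(S(add(add(SZ, mul(add(SSZ, Z), SSSZ)), add(add(Z, Z), Z))))
  →7  S(S(add(S(add(Z, mul(add(SSZ, Z), SSSZ))), add(add(Z, Z), Z))))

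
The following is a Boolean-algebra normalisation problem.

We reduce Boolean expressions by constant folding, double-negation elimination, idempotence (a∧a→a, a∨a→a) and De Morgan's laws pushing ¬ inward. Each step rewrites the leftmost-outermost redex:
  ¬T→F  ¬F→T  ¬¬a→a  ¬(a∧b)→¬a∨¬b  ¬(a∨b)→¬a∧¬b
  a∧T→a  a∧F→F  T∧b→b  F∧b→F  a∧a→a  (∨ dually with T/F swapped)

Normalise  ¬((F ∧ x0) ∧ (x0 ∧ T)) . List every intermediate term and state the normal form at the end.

Answer: normal form = T  (in 5 steps)

Derivation:
  start: ¬((F ∧ x0) ∧ (x0 ∧ T))
  →1  ¬(F ∧ x0) ∨ ¬(x0 ∧ T)
  →2  (¬F ∨ ¬x0) ∨ ¬(x0 ∧ T)
  →3  (T ∨ ¬x0) ∨ ¬(x0 ∧ T)
  →4  T ∨ ¬(x0 ∧ T)
  →5  T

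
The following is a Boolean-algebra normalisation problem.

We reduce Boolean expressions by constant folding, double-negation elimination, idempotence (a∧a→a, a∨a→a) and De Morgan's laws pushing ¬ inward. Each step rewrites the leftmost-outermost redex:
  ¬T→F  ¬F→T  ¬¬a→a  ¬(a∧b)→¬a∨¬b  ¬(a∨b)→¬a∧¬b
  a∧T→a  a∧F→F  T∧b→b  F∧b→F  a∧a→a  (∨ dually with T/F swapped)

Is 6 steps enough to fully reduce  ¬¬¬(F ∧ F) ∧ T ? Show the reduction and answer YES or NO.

  start: ¬¬¬(F ∧ F) ∧ T
  step 1: ¬¬¬(F ∧ F)
  step 2: ¬(F ∧ F)
  step 3: ¬F ∨ ¬F
  step 4: ¬F
  step 5: T

Answer: YES — reaches normal form T in 5 ≤ 6 steps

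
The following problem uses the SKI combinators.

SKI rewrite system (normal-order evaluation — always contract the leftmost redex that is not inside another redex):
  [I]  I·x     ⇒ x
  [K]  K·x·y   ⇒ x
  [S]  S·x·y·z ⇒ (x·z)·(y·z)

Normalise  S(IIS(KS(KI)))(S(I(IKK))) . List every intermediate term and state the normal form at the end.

Answer: normal form = S(SS)(S(KK))  (in 5 steps)

Reduction:
  start: S(IIS(KS(KI)))(S(I(IKK)))
  step 1: S(IS(KS(KI)))(S(I(IKK)))
  step 2: S(S(KS(KI)))(S(I(IKK)))
  step 3: S(SS)(S(I(IKK)))
  step 4: S(SS)(S(IKK))
  step 5: S(SS)(S(KK))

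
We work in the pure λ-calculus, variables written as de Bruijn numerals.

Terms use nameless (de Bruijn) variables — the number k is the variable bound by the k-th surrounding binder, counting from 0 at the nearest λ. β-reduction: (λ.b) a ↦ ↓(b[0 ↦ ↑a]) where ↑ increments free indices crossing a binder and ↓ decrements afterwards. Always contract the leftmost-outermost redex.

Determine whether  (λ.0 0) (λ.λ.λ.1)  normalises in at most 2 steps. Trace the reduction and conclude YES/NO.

Answer: YES — reaches normal form λ.λ.1 in 2 ≤ 2 steps

Working:
  start: (λ.0 0) (λ.λ.λ.1)
  →1  (λ.λ.λ.1) (λ.λ.λ.1)
  →2  λ.λ.1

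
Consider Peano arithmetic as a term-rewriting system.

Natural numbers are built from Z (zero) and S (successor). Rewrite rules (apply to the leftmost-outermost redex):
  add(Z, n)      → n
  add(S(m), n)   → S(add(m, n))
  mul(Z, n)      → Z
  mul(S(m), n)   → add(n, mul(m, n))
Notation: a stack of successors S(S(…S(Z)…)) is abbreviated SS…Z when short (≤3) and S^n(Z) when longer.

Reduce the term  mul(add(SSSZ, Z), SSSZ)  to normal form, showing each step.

  start: mul(add(SSSZ, Z), SSSZ)
  [1] mul(S(add(SSZ, Z)), SSSZ)
  [2] add(SSSZ, mul(add(SSZ, Z), SSSZ))
  [3] S(add(SSZ, mul(add(SSZ, Z), SSSZ)))
  [4] S(S(add(SZ, mul(add(SSZ, Z), SSSZ))))
  [5] S(S(S(add(Z, mul(add(SSZ, Z), SSSZ)))))
  [6] S(S(S(mul(add(SSZ, Z), SSSZ))))
  [7] S(S(S(mul(S(add(SZ, Z)), SSSZ))))
  [8] S(S(S(add(SSSZ, mul(add(SZ, Z), SSSZ)))))
  [9] S(S(S(S(add(SSZ, mul(add(SZ, Z), SSSZ))))))
  [10] S(S(S(S(S(add(SZ, mul(add(SZ, Z), SSSZ)))))))
  [11] S(S(S(S(S(S(add(Z, mul(add(SZ, Z), SSSZ))))))))
  [12] S(S(S(S(S(S(mul(add(SZ, Z), SSSZ)))))))
  [13] S(S(S(S(S(S(mul(S(add(Z, Z)), SSSZ)))))))
  [14] S(S(S(S(S(S(add(SSSZ, mul(add(Z, Z), SSSZ))))))))
  [15] S(S(S(S(S(S(S(add(SSZ, mul(add(Z, Z), SSSZ)))))))))
  [16] S(S(S(S(S(S(S(S(add(SZ, mul(add(Z, Z), SSSZ))))))))))
  [17] S(S(S(S(S(S(S(S(S(add(Z, mul(add(Z, Z), SSSZ)))))))))))
  [18] S(S(S(S(S(S(S(S(S(mul(add(Z, Z), SSSZ))))))))))
  [19] S(S(S(S(S(S(S(S(S(mul(Z, SSSZ))))))))))
  [20] S^9(Z)

Answer: normal form = S^9(Z)  (in 20 steps)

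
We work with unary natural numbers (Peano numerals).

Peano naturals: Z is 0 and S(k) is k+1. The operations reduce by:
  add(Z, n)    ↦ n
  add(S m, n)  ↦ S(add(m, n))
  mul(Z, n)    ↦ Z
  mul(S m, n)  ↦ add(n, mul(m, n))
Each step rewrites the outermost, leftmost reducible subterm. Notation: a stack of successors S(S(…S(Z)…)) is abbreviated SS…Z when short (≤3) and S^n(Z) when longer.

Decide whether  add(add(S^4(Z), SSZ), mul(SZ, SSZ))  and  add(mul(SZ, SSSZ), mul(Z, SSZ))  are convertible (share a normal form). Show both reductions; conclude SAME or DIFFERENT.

Term A:
  start: add(add(S^4(Z), SSZ), mul(SZ, SSZ))
  step 1: add(S(add(SSSZ, SSZ)), mul(SZ, SSZ))
  step 2: S(add(add(SSSZ, SSZ), mul(SZ, SSZ)))
  step 3: S(add(S(add(SSZ, SSZ)), mul(SZ, SSZ)))
  step 4: S(S(add(add(SSZ, SSZ), mul(SZ, SSZ))))
  step 5: S(S(add(S(add(SZ, SSZ)), mul(SZ, SSZ))))
  step 6: S(S(S(add(add(SZ, SSZ), mul(SZ, SSZ)))))
  step 7: S(S(S(add(S(add(Z, SSZ)), mul(SZ, SSZ)))))
  step 8: S(S(S(S(add(add(Z, SSZ), mul(SZ, SSZ))))))
  step 9: S(S(S(S(add(SSZ, mul(SZ, SSZ))))))
  step 10: S(S(S(S(S(add(SZ, mul(SZ, SSZ)))))))
  step 11: S(S(S(S(S(S(add(Z, mul(SZ, SSZ))))))))
  step 12: S(S(S(S(S(S(mul(SZ, SSZ)))))))
  step 13: S(S(S(S(S(S(add(SSZ, mul(Z, SSZ))))))))
  step 14: S(S(S(S(S(S(S(add(SZ, mul(Z, SSZ)))))))))
  step 15: S(S(S(S(S(S(S(S(add(Z, mul(Z, SSZ))))))))))
  step 16: S(S(S(S(S(S(S(S(mul(Z, SSZ)))))))))
  step 17: S^8(Z)

Term B:
  start: add(mul(SZ, SSSZ), mul(Z, SSZ))
  step 1: add(add(SSSZ, mul(Z, SSSZ)), mul(Z, SSZ))
  step 2: add(S(add(SSZ, mul(Z, SSSZ))), mul(Z, SSZ))
  step 3: S(add(add(SSZ, mul(Z, SSSZ)), mul(Z, SSZ)))
  step 4: S(add(S(add(SZ, mul(Z, SSSZ))), mul(Z, SSZ)))
  step 5: S(S(add(add(SZ, mul(Z, SSSZ)), mul(Z, SSZ))))
  step 6: S(S(add(S(add(Z, mul(Z, SSSZ))), mul(Z, SSZ))))
  step 7: S(S(S(add(add(Z, mul(Z, SSSZ)), mul(Z, SSZ)))))
  step 8: S(S(S(add(mul(Z, SSSZ), mul(Z, SSZ)))))
  step 9: S(S(S(add(Z, mul(Z, SSZ)))))
  step 10: S(S(S(mul(Z, SSZ))))
  step 11: SSSZ

Answer: DIFFERENT — A ⇓ S^8(Z), B ⇓ SSSZ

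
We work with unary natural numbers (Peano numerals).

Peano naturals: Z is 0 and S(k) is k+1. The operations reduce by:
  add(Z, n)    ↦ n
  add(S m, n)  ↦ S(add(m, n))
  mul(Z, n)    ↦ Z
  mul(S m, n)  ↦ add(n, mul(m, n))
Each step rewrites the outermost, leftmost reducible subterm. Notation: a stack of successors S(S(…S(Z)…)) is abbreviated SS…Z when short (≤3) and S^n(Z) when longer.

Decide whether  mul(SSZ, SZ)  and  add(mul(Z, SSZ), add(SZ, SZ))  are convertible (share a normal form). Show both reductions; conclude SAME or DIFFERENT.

Answer: SAME — A ⇓ SSZ, B ⇓ SSZ

Reduction:
Term A:
  start: mul(SSZ, SZ)
  step 1: add(SZ, mul(SZ, SZ))
  step 2: S(add(Z, mul(SZ, SZ)))
  step 3: S(mul(SZ, SZ))
  step 4: S(add(SZ, mul(Z, SZ)))
  step 5: S(S(add(Z, mul(Z, SZ))))
  step 6: S(S(mul(Z, SZ)))
  step 7: SSZ

Term B:
  start: add(mul(Z, SSZ), add(SZ, SZ))
  step 1: add(Z, add(SZ, SZ))
  step 2: add(SZ, SZ)
  step 3: S(add(Z, SZ))
  step 4: SSZ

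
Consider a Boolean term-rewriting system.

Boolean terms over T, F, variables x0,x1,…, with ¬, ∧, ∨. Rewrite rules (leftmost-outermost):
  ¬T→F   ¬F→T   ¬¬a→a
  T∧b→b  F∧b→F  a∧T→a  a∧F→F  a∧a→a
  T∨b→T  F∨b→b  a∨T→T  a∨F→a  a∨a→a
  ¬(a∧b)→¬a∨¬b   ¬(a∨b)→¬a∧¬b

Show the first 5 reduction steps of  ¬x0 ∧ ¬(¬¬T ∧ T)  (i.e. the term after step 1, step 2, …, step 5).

Answer: after 5 steps: F

Derivation:
  start: ¬x0 ∧ ¬(¬¬T ∧ T)
  [1] ¬x0 ∧ (¬¬¬T ∨ ¬T)
  [2] ¬x0 ∧ (¬T ∨ ¬T)
  [3] ¬x0 ∧ ¬T
  [4] ¬x0 ∧ F
  [5] F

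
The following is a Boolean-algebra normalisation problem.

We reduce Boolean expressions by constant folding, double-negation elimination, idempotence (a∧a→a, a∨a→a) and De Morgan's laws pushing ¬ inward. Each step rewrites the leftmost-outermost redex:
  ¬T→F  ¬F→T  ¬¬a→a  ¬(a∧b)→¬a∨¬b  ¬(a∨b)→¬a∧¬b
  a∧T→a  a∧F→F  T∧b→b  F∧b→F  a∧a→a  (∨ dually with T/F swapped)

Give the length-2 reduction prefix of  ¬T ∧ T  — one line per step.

  start: ¬T ∧ T
  →1  ¬T
  →2  F

Answer: after 2 steps: F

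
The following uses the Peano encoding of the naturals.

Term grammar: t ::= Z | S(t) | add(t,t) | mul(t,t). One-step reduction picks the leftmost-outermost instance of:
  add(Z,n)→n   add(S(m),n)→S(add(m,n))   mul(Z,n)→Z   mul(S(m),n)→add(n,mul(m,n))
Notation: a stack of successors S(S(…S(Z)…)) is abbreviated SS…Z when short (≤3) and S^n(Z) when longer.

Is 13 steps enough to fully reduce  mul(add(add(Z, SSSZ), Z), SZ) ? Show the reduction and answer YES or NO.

Answer: NO — after 13 steps the term is S(S(S(mul(add(Z, Z), SZ)))), not yet normal

Derivation:
  start: mul(add(add(Z, SSSZ), Z), SZ)
  →1  mul(add(SSSZ, Z), SZ)
  →2  mul(S(add(SSZ, Z)), SZ)
  →3  add(SZ, mul(add(SSZ, Z), SZ))
  →4  S(add(Z, mul(add(SSZ, Z), SZ)))
  →5  S(mul(add(SSZ, Z), SZ))
  →6  S(mul(S(add(SZ, Z)), SZ))
  →7  S(add(SZ, mul(add(SZ, Z), SZ)))
  →8  S(S(add(Z, mul(add(SZ, Z), SZ))))
  →9  S(S(mul(add(SZ, Z), SZ)))
  →10  S(S(mul(S(add(Z, Z)), SZ)))
  →11  S(S(add(SZ, mul(add(Z, Z), SZ))))
  →12  S(S(S(add(Z, mul(add(Z, Z), SZ)))))
  →13  S(S(S(mul(add(Z, Z), SZ))))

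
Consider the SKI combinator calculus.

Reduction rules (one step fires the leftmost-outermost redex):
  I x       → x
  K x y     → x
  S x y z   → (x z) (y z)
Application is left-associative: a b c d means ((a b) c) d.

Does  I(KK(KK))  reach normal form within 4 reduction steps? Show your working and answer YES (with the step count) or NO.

  start: I(KK(KK))
  step 1: KK(KK)
  step 2: K

Answer: YES — reaches normal form K in 2 ≤ 4 steps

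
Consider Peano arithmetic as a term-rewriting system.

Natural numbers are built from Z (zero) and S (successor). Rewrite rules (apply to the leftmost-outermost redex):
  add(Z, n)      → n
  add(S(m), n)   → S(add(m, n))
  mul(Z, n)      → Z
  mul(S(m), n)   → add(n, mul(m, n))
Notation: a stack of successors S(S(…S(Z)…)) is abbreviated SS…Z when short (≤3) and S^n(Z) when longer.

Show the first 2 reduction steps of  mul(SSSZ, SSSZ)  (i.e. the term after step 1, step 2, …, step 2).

  start: mul(SSSZ, SSSZ)
  →1  add(SSSZ, mul(SSZ, SSSZ))
  →2  S(add(SSZ, mul(SSZ, SSSZ)))

Answer: after 2 steps: S(add(SSZ, mul(SSZ, SSSZ)))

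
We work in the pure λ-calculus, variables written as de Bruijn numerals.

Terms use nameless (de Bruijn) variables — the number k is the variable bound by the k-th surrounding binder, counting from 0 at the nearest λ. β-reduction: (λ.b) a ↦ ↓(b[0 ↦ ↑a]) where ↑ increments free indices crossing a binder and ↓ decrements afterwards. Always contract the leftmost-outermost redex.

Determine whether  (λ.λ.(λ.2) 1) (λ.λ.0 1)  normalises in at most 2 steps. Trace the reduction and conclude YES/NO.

  start: (λ.λ.(λ.2) 1) (λ.λ.0 1)
  [1] λ.(λ.λ.λ.0 1) (λ.λ.0 1)
  [2] λ.λ.λ.0 1

Answer: YES — reaches normal form λ.λ.λ.0 1 in 2 ≤ 2 steps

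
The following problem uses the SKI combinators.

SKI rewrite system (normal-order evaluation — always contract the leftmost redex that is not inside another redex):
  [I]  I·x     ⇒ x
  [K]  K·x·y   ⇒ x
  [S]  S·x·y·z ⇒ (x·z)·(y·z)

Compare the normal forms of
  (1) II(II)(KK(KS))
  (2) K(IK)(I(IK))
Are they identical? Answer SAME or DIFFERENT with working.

Term A:
  start: II(II)(KK(KS))
  [1] I(II)(KK(KS))
  [2] II(KK(KS))
  [3] I(KK(KS))
  [4] KK(KS)
  [5] K

Term B:
  start: K(IK)(I(IK))
  [1] IK
  [2] K

Answer: SAME — A ⇓ K, B ⇓ K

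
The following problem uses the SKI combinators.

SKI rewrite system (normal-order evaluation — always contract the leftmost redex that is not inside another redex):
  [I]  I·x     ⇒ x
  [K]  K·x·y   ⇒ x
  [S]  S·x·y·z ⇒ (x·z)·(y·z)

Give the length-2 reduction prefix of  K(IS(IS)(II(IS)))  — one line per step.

Answer: after 2 steps: K(SS(II(IS)))

Derivation:
  start: K(IS(IS)(II(IS)))
  →1  K(S(IS)(II(IS)))
  →2  K(SS(II(IS)))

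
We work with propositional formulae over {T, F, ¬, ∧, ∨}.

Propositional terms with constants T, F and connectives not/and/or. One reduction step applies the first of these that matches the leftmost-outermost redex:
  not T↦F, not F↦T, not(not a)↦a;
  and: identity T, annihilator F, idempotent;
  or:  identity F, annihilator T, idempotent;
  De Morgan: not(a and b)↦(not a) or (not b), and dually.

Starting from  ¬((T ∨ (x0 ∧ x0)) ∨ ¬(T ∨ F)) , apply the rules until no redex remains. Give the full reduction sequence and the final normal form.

Answer: normal form = F  (in 5 steps)

Reduction:
  start: ¬((T ∨ (x0 ∧ x0)) ∨ ¬(T ∨ F))
  [1] ¬(T ∨ (x0 ∧ x0)) ∧ ¬¬(T ∨ F)
  [2] (¬T ∧ ¬(x0 ∧ x0)) ∧ ¬¬(T ∨ F)
  [3] (F ∧ ¬(x0 ∧ x0)) ∧ ¬¬(T ∨ F)
  [4] F ∧ ¬¬(T ∨ F)
  [5] F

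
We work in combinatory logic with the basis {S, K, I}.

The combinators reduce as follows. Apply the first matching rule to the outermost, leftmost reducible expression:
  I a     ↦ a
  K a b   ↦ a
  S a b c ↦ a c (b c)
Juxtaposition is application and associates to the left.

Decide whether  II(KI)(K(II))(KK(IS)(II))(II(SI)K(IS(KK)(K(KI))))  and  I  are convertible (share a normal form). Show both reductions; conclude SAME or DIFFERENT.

Answer: SAME — A ⇓ I, B ⇓ I

Working:
Term A:
  start: II(KI)(K(II))(KK(IS)(II))(II(SI)K(IS(KK)(K(KI))))
  [1] I(KI)(K(II))(KK(IS)(II))(II(SI)K(IS(KK)(K(KI))))
  [2] KI(K(II))(KK(IS)(II))(II(SI)K(IS(KK)(K(KI))))
  [3] I(KK(IS)(II))(II(SI)K(IS(KK)(K(KI))))
  [4] KK(IS)(II)(II(SI)K(IS(KK)(K(KI))))
  [5] K(II)(II(SI)K(IS(KK)(K(KI))))
  [6] II
  [7] I

Term B:
  start: I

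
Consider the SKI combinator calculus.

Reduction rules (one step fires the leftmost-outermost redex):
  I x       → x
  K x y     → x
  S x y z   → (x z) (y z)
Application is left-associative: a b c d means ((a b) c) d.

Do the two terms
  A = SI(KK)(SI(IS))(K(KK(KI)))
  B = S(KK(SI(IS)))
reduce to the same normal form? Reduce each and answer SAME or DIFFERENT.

Term A:
  start: SI(KK)(SI(IS))(K(KK(KI)))
  step 1: I(SI(IS))(KK(SI(IS)))(K(KK(KI)))
  step 2: SI(IS)(KK(SI(IS)))(K(KK(KI)))
  step 3: I(KK(SI(IS)))(IS(KK(SI(IS))))(K(KK(KI)))
  step 4: KK(SI(IS))(IS(KK(SI(IS))))(K(KK(KI)))
  step 5: K(IS(KK(SI(IS))))(K(KK(KI)))
  step 6: IS(KK(SI(IS)))
  step 7: S(KK(SI(IS)))
  step 8: SK

Term B:
  start: S(KK(SI(IS)))
  step 1: SK

Answer: SAME — A ⇓ SK, B ⇓ SK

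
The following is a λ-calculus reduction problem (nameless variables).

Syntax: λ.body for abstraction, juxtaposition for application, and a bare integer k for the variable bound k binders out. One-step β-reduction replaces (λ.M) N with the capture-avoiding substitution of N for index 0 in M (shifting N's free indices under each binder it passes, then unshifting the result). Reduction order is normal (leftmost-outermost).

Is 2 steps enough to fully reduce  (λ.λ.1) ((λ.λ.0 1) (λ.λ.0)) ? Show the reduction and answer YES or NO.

  start: (λ.λ.1) ((λ.λ.0 1) (λ.λ.0))
  →1  λ.(λ.λ.0 1) (λ.λ.0)
  →2  λ.λ.0 (λ.λ.0)

Answer: YES — reaches normal form λ.λ.0 (λ.λ.0) in 2 ≤ 2 steps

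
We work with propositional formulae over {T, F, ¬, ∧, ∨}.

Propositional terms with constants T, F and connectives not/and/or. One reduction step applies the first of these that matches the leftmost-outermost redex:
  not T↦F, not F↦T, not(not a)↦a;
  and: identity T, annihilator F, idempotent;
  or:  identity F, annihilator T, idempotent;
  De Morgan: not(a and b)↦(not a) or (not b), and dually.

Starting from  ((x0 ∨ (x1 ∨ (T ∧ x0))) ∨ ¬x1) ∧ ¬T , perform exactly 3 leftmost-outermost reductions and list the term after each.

Answer: after 3 steps: F

Derivation:
  start: ((x0 ∨ (x1 ∨ (T ∧ x0))) ∨ ¬x1) ∧ ¬T
  →1  ((x0 ∨ (x1 ∨ x0)) ∨ ¬x1) ∧ ¬T
  →2  ((x0 ∨ (x1 ∨ x0)) ∨ ¬x1) ∧ F
  →3  F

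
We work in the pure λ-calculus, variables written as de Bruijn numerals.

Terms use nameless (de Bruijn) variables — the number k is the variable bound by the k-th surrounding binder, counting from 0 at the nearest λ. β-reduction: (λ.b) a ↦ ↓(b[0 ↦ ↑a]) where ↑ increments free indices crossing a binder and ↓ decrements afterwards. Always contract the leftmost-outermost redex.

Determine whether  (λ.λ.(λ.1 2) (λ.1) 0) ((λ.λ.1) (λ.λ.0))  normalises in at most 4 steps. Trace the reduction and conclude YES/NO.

  start: (λ.λ.(λ.1 2) (λ.1) 0) ((λ.λ.1) (λ.λ.0))
  [1] λ.(λ.1 ((λ.λ.1) (λ.λ.0))) (λ.1) 0
  [2] λ.0 ((λ.λ.1) (λ.λ.0)) 0
  [3] λ.0 (λ.λ.λ.0) 0

Answer: YES — reaches normal form λ.0 (λ.λ.λ.0) 0 in 3 ≤ 4 steps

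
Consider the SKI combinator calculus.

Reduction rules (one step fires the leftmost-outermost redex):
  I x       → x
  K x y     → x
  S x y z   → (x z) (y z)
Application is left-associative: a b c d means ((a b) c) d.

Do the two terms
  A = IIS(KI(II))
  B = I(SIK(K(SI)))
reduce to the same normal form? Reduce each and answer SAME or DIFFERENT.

Answer: SAME — A ⇓ SI, B ⇓ SI

Reduction:
Term A:
  start: IIS(KI(II))
  step 1: IS(KI(II))
  step 2: S(KI(II))
  step 3: SI

Term B:
  start: I(SIK(K(SI)))
  step 1: SIK(K(SI))
  step 2: I(K(SI))(K(K(SI)))
  step 3: K(SI)(K(K(SI)))
  step 4: SI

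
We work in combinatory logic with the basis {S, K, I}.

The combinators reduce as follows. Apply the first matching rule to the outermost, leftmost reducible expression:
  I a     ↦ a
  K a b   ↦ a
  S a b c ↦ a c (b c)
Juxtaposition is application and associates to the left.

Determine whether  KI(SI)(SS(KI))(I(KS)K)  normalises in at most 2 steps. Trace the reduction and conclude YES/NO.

  start: KI(SI)(SS(KI))(I(KS)K)
  →1  I(SS(KI))(I(KS)K)
  →2  SS(KI)(I(KS)K)

Answer: NO — after 2 steps the term is SS(KI)(I(KS)K), not yet normal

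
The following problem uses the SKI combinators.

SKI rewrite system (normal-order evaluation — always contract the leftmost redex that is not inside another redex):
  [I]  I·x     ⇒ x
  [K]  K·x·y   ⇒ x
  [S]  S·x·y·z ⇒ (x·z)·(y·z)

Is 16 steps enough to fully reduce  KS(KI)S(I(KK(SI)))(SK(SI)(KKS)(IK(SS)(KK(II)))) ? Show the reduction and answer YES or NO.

  start: KS(KI)S(I(KK(SI)))(SK(SI)(KKS)(IK(SS)(KK(II))))
  step 1: SS(I(KK(SI)))(SK(SI)(KKS)(IK(SS)(KK(II))))
  step 2: S(SK(SI)(KKS)(IK(SS)(KK(II))))(I(KK(SI))(SK(SI)(KKS)(IK(SS)(KK(II)))))
  step 3: S(K(KKS)(SI(KKS))(IK(SS)(KK(II))))(I(KK(SI))(SK(SI)(KKS)(IK(SS)(KK(II)))))
  step 4: S(KKS(IK(SS)(KK(II))))(I(KK(SI))(SK(SI)(KKS)(IK(SS)(KK(II)))))
  step 5: S(K(IK(SS)(KK(II))))(I(KK(SI))(SK(SI)(KKS)(IK(SS)(KK(II)))))
  step 6: S(K(K(SS)(KK(II))))(I(KK(SI))(SK(SI)(KKS)(IK(SS)(KK(II)))))
  step 7: S(K(SS))(I(KK(SI))(SK(SI)(KKS)(IK(SS)(KK(II)))))
  step 8: S(K(SS))(KK(SI)(SK(SI)(KKS)(IK(SS)(KK(II)))))
  step 9: S(K(SS))(K(SK(SI)(KKS)(IK(SS)(KK(II)))))
  step 10: S(K(SS))(K(K(KKS)(SI(KKS))(IK(SS)(KK(II)))))
  step 11: S(K(SS))(K(KKS(IK(SS)(KK(II)))))
  step 12: S(K(SS))(K(K(IK(SS)(KK(II)))))
  step 13: S(K(SS))(K(K(K(SS)(KK(II)))))
  step 14: S(K(SS))(K(K(SS)))

Answer: YES — reaches normal form S(K(SS))(K(K(SS))) in 14 ≤ 16 steps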